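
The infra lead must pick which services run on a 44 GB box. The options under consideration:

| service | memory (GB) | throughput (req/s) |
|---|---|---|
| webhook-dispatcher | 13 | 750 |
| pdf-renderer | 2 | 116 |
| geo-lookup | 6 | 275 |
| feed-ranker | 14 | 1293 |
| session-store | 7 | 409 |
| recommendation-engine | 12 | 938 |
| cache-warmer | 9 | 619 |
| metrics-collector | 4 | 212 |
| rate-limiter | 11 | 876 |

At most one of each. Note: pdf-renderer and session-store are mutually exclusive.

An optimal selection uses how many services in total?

4

Optimal total is 3516.
One optimal bundle: feed-ranker + session-store + recommendation-engine + rate-limiter (44 GB).
Any selection reaching 3516 contains exactly 4 services.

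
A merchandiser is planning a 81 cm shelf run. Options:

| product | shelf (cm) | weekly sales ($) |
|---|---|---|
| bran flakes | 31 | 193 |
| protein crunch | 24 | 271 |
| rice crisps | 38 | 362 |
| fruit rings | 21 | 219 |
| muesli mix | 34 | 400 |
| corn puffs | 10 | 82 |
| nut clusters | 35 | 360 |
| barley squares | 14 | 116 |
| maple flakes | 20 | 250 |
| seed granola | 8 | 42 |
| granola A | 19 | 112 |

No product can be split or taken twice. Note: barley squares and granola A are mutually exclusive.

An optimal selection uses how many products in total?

3

Optimal total is 921.
For example protein crunch + muesli mix + maple flakes achieves it, using 78 cm.
Any selection reaching 921 contains exactly 3 products.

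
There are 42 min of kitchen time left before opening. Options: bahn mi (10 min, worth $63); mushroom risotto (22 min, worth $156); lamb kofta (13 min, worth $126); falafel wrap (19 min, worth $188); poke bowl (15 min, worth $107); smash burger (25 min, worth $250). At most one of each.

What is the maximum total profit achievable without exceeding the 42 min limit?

377

Ranking by ratio (profit/min): smash burger 10.00, falafel wrap 9.89, lamb kofta 9.69.
The ratio heuristic lands on lamb kofta + smash burger (376) but leaves 4 min idle.
Dropping smash burger frees 25 min; slotting in bahn mi + falafel wrap (29 min) lifts the total to 377 at 42 min.
That's the maximum — no swap from here does better than 377.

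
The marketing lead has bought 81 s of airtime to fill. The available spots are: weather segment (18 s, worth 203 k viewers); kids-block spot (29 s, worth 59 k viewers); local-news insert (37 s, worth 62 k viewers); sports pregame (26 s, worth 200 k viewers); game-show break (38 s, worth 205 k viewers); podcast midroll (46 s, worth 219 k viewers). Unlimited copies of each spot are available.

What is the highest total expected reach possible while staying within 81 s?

The ratio ordering already packs tightly: 4×weather segment, 72 s, 812.
No other feasible combination exceeds 812.

812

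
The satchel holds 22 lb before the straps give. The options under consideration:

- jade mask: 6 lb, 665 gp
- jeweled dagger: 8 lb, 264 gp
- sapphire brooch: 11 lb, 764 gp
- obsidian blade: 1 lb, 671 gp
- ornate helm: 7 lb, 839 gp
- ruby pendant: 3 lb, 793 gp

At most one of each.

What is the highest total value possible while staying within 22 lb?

3067

By value per lb: obsidian blade 671.00, ruby pendant 264.33, ornate helm 119.86, jade mask 110.83 lead.
Filling by ratio: jade mask + obsidian blade + ornate helm + ruby pendant for 2968, with 5 lb left unused.
Dropping jade mask frees 6 lb; slotting in sapphire brooch (11 lb) lifts the total to 3067 at 22 lb.
Next best is jade mask + obsidian blade + ornate helm + ruby pendant at 2968 (17 lb) — short by 99.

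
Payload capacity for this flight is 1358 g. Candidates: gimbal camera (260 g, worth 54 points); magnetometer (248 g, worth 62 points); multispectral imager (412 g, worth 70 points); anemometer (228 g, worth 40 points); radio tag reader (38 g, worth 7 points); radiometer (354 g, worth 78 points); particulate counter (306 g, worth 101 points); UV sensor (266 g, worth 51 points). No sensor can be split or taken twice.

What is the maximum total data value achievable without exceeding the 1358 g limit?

318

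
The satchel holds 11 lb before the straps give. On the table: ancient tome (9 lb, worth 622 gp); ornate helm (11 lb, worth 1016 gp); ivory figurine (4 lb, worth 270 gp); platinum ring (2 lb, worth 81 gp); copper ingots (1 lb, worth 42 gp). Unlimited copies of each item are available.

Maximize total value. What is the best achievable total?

Best packing: ornate helm — 11 lb, 1016 total.

1016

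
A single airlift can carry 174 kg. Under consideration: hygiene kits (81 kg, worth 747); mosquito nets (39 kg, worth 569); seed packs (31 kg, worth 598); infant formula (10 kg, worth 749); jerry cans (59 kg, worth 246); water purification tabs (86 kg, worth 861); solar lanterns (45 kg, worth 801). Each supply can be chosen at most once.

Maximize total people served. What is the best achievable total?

3009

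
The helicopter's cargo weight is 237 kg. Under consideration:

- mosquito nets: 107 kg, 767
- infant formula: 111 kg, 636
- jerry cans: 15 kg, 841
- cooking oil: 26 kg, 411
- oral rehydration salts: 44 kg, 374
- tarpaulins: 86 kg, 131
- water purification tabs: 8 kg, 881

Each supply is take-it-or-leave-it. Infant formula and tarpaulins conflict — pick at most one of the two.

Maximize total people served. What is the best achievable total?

3274

Density check — water purification tabs 110.12, jerry cans 56.07, cooking oil 15.81, oral rehydration salts 8.50 are the best per kg.
Taking mosquito nets + jerry cans + cooking oil + oral rehydration salts + water purification tabs: 200 kg used, 3274 in people served.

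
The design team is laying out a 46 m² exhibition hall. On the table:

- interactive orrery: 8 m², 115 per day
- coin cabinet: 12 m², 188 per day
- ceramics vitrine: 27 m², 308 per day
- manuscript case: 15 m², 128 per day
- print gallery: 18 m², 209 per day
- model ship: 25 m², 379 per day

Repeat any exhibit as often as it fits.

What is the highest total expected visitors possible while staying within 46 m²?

682

The ratio heuristic lands on interactive orrery + 3×coin cabinet (679) but leaves 2 m² idle.
The 24 m² tied up in 2×coin cabinet is better spent on model ship — total rises to 682 (45 m²).
No other feasible combination exceeds 682.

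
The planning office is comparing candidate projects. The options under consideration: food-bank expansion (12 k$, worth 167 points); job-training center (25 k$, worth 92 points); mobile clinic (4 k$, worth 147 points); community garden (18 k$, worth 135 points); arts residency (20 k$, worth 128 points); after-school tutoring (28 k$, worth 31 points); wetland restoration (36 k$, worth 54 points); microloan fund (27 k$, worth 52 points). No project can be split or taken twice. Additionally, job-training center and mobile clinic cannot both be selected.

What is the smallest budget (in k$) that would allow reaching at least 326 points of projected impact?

34

Look for the lowest-budget combination reaching 326.
food-bank expansion + mobile clinic + community garden reaches 449 using 34 k$.
Any bundle with less than 34 k$ falls short of 326.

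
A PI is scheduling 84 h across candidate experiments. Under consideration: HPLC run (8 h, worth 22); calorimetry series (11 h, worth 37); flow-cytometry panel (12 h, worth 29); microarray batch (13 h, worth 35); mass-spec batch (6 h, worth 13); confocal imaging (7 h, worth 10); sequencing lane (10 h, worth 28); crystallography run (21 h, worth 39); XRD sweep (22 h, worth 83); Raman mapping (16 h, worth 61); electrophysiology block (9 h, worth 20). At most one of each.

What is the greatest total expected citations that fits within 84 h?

273

By expected citations per h: Raman mapping 3.81, XRD sweep 3.77, calorimetry series 3.36 lead.
The ratio heuristic lands on HPLC run + calorimetry series + microarray batch + sequencing lane + XRD sweep + Raman mapping (266) but leaves 4 h idle.
Dropping HPLC run frees 8 h; slotting in flow-cytometry panel (12 h) lifts the total to 273 at 84 h.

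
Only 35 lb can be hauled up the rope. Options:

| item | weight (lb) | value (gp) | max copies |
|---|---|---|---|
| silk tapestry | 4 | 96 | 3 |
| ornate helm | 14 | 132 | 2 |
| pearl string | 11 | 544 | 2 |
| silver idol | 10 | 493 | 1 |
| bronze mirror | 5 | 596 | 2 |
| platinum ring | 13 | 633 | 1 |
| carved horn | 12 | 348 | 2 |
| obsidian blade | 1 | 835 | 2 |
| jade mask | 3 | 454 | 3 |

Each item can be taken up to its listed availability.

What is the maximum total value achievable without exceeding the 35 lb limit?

By value per lb: obsidian blade 835.00, jade mask 151.33, bronze mirror 119.20 lead.
Greedy by ratio would take pearl string + 2×bronze mirror + 2×obsidian blade + 3×jade mask: 32 lb used, total 4768.
Replace pearl string with platinum ring: the trade gains 89 net, giving 4857 at 34 lb.
Every other selection either busts 35 lb or exceeds an availability limit or fails to beat 4857.

4857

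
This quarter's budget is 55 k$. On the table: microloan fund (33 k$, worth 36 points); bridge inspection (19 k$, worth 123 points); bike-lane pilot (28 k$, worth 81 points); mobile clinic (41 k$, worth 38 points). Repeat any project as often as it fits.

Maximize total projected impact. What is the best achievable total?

By projected impact per k$: bridge inspection 6.47, bike-lane pilot 2.89, microloan fund 1.09, mobile clinic 0.93 lead.
Best packing: 2×bridge inspection — 38 k$, 246 total.
No other feasible combination exceeds 246.

246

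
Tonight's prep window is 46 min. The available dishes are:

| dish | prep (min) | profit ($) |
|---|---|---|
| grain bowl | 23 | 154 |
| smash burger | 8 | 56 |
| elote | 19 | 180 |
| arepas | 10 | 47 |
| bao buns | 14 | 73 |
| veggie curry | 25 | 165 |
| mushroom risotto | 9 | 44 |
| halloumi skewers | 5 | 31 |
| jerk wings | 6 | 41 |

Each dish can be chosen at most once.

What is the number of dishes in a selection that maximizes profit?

2

Optimal total is 345.
One optimal bundle: elote + veggie curry (44 min).
Every optimal selection uses 2 dishes.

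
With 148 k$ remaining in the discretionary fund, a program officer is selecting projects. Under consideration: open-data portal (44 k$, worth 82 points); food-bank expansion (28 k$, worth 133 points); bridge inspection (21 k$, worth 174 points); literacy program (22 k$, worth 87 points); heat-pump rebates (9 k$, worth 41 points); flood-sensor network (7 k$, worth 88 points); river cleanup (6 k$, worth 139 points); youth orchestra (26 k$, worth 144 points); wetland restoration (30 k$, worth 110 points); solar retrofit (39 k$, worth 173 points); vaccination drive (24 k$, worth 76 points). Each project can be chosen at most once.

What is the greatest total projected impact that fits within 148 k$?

892

Best packing: food-bank expansion + bridge inspection + heat-pump rebates + flood-sensor network + river cleanup + youth orchestra + solar retrofit — 136 k$, 892 total.
The closest alternative, food-bank expansion + bridge inspection + literacy program + heat-pump rebates + flood-sensor network + river cleanup + youth orchestra + vaccination drive, reaches only 882.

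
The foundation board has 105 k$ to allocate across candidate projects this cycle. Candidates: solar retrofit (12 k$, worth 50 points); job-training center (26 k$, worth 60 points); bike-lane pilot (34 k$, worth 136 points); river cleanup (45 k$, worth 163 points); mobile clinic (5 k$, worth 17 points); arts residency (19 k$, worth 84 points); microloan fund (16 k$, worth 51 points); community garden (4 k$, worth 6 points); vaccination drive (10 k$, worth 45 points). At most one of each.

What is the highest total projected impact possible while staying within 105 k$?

The ratio heuristic lands on solar retrofit + bike-lane pilot + mobile clinic + arts residency + microloan fund + community garden + vaccination drive (389) but leaves 5 k$ idle.
But bike-lane pilot + river cleanup + mobile clinic + arts residency fits in 103 k$ and reaches 400.
An exhaustive check of the 512 subsets confirms 400.

400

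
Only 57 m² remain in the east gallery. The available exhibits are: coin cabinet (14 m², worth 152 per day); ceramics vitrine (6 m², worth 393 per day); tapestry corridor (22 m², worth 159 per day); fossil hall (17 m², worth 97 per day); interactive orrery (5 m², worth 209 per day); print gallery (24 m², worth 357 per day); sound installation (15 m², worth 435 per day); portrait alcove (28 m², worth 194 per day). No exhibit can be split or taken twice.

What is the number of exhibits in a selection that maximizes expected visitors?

The maximum expected visitors within 57 m² is 1394.
ceramics vitrine + interactive orrery + print gallery + sound installation hits 1394 at 50 m².
Every optimal selection uses 4 exhibits.

4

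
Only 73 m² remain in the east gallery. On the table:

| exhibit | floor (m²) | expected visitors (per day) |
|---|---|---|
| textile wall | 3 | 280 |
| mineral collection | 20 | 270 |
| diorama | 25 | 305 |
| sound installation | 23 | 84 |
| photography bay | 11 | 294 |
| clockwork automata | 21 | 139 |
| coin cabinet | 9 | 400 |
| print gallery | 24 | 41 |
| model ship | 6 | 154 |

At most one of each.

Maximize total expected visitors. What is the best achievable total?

1549

A density-first pass picks textile wall + mineral collection + photography bay + clockwork automata + coin cabinet + model ship — 1537 at 70 m².
The 27 m² tied up in clockwork automata and model ship is better spent on diorama — total rises to 1549 (68 m²).
The spare 5 m² is too small for any remaining exhibit, and no exchange beats 1549.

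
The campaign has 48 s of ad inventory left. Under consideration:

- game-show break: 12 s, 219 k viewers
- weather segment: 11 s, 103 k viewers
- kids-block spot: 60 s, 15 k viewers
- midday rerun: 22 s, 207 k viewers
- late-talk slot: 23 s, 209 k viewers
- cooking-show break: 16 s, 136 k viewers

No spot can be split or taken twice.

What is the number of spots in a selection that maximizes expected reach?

3

Best achievable expected reach is 531.
One optimal bundle: game-show break + weather segment + late-talk slot (46 s).
All optima have 3 spots.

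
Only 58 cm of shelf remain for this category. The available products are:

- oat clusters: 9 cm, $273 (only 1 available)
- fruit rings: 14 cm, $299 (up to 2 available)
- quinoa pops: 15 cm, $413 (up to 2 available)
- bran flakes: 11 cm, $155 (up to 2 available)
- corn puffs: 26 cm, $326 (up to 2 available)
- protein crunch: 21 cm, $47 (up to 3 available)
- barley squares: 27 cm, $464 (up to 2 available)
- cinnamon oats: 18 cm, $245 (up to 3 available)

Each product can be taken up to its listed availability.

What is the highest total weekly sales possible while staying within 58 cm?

1424

Density check — oat clusters 30.33, quinoa pops 27.53, fruit rings 21.36, barley squares 17.19 are the best per cm.
Filling by ratio: oat clusters + fruit rings + 2×quinoa pops for 1398, with 5 cm left unused.
Replace oat clusters with fruit rings: the trade gains 26 net, giving 1424 at 58 cm.
No other feasible combination exceeds 1424.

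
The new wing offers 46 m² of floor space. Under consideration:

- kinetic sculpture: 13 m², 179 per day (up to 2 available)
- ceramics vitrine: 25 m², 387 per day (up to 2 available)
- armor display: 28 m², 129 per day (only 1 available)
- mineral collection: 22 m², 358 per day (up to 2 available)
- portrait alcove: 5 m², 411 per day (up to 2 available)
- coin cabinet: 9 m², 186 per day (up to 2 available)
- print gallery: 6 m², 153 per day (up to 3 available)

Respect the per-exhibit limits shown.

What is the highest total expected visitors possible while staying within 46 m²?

1653

By expected visitors per m²: portrait alcove 82.20, print gallery 25.50, coin cabinet 20.67, mineral collection 16.27 lead.
Best packing: 2×portrait alcove + 2×coin cabinet + 3×print gallery — 46 m², 1653 total.
That's the maximum — no swap from here does better than 1653.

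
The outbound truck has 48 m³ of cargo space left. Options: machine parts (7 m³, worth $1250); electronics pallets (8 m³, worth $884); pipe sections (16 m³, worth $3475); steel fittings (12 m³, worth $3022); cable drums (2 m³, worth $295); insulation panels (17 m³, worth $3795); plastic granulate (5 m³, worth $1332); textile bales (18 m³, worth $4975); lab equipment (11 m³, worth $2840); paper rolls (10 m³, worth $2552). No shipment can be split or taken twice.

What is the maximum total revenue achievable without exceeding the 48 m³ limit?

12464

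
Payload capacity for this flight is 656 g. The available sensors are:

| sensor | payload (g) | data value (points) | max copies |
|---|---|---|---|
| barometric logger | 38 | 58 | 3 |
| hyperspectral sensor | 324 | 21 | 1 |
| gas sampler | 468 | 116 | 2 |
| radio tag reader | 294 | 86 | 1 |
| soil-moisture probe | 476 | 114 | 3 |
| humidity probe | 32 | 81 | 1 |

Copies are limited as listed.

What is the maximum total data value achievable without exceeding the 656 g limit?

371

Greedy by ratio would take 3×barometric logger + radio tag reader + humidity probe: 440 g used, total 341.
The 294 g tied up in radio tag reader is better spent on gas sampler — total rises to 371 (614 g).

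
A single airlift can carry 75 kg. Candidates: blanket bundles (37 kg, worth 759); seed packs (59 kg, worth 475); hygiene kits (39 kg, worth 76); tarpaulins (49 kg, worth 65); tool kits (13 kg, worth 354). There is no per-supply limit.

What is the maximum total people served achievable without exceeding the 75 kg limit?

1770

Taking 5×tool kits: 65 kg used, 1770 in people served.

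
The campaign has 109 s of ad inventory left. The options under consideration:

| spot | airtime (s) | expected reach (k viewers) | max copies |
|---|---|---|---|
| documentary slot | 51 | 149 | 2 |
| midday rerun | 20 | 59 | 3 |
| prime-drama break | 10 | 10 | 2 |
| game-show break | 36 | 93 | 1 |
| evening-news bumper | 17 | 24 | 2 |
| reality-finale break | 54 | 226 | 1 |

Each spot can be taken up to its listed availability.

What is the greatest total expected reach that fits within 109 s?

375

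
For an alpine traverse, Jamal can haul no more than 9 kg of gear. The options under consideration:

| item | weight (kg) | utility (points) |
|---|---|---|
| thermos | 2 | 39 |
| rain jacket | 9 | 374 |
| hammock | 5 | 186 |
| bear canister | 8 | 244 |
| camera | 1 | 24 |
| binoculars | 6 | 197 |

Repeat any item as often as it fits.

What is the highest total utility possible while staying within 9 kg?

374

The ratio ordering already packs tightly: rain jacket, 9 kg, 374.
That's the maximum — no swap from here does better than 374.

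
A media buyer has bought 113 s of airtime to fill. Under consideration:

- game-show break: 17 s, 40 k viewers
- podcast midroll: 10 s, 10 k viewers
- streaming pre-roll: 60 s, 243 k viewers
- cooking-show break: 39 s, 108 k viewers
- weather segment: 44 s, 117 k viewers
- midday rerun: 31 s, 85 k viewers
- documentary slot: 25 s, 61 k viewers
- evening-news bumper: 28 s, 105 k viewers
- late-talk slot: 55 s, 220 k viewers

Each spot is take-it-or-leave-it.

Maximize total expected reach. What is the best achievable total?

409

Density check — streaming pre-roll 4.05, late-talk slot 4.00, evening-news bumper 3.75 are the best per s.
Streaming pre-roll + documentary slot + evening-news bumper uses 113 of the 113 s and totals 409.
No other feasible combination exceeds 409.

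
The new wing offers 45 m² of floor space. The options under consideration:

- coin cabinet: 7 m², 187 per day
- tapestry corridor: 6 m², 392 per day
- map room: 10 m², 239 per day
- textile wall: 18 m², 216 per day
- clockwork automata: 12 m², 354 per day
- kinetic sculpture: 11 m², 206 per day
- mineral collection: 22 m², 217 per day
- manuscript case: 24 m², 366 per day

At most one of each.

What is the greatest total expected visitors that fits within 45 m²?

By expected visitors per m²: tapestry corridor 65.33, clockwork automata 29.50, coin cabinet 26.71 lead.
Filling by ratio: coin cabinet + tapestry corridor + map room + clockwork automata for 1172, with 10 m² left unused.
Replace coin cabinet with kinetic sculpture: the trade gains 19 net, giving 1191 at 39 m².
The closest alternative, coin cabinet + tapestry corridor + map room + clockwork automata, reaches only 1172.

1191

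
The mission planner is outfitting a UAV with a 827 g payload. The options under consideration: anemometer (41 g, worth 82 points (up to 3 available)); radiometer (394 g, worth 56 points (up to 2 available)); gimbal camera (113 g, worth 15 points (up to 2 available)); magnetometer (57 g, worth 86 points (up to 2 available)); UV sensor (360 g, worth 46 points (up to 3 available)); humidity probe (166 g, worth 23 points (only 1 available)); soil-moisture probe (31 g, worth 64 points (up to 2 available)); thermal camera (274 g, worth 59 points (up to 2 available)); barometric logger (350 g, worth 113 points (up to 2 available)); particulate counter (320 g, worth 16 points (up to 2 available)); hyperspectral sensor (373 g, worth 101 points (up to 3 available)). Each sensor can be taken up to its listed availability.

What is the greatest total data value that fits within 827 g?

By data value per g: soil-moisture probe 2.06, anemometer 2.00, magnetometer 1.51 lead.
3×anemometer + 2×magnetometer + humidity probe + 2×soil-moisture probe + barometric logger uses 815 of the 827 g and totals 682.

682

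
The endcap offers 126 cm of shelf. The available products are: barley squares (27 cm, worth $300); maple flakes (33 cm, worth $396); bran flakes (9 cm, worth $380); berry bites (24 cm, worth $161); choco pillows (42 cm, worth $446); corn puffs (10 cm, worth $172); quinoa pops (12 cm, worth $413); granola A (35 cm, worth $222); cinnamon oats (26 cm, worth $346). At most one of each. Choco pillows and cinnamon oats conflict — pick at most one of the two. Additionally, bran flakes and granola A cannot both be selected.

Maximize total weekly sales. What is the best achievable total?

2007

Density check — bran flakes 42.22, quinoa pops 34.42, corn puffs 17.20 are the best per cm.
Barley squares + maple flakes + bran flakes + corn puffs + quinoa pops + cinnamon oats uses 117 of the 126 cm and totals 2007.
Nothing else feasible within 126 cm beats 2007.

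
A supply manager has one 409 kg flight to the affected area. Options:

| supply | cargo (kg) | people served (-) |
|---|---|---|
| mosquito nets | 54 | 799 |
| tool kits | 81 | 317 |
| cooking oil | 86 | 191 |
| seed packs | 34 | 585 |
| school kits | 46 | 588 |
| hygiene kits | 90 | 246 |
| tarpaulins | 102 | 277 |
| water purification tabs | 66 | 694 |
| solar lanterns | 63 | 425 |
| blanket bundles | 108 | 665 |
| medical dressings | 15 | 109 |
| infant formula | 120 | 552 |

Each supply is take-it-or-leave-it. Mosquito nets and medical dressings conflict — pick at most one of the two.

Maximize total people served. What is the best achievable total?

3756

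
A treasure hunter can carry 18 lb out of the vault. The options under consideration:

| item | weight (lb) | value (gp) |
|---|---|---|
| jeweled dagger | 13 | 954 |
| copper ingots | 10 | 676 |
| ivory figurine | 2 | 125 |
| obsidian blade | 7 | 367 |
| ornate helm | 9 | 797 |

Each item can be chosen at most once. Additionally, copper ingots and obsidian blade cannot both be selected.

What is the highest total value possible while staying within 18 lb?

1289

Best packing: ivory figurine + obsidian blade + ornate helm — 18 lb, 1289 total.
An exhaustive check of the 32 subsets confirms 1289.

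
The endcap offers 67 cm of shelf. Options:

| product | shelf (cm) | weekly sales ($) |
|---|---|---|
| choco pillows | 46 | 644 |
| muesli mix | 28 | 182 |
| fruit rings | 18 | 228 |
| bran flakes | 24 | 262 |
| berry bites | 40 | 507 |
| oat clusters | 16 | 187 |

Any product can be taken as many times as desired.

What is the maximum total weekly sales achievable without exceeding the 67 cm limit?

Density check — choco pillows 14.00, berry bites 12.68, fruit rings 12.67, oat clusters 11.69 are the best per cm.
Choco pillows + fruit rings uses 64 of the 67 cm and totals 872.
The spare 3 cm is too small for any remaining product, and no exchange beats 872.

872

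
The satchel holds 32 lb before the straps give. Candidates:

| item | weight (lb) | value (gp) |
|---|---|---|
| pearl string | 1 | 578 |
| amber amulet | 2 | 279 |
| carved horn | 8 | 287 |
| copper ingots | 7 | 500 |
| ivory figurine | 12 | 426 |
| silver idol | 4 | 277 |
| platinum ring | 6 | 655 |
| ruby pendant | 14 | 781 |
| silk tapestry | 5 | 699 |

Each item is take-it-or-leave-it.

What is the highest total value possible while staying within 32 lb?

Greedy by ratio would take pearl string + amber amulet + copper ingots + silver idol + platinum ring + silk tapestry: 25 lb used, total 2988.
Replace copper ingots with ruby pendant: the trade gains 281 net, giving 3269 at 32 lb.
Runner-up pearl string + amber amulet + carved horn + copper ingots + platinum ring + silk tapestry tops out at 2998.

3269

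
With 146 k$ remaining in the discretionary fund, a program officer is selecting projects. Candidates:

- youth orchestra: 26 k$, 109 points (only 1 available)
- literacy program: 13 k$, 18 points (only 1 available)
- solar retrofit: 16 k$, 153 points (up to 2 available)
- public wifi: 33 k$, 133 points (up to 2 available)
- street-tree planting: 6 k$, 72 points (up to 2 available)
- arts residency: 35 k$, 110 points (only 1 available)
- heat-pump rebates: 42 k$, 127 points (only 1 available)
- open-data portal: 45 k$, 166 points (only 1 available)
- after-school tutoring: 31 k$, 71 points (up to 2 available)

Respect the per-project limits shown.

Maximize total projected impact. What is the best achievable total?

Greedy by ratio would take youth orchestra + 2×solar retrofit + 2×public wifi + 2×street-tree planting: 136 k$ used, total 825.
Dropping youth orchestra frees 26 k$; slotting in arts residency (35 k$) lifts the total to 826 at 145 k$.
That's the maximum — no swap from here does better than 826.

826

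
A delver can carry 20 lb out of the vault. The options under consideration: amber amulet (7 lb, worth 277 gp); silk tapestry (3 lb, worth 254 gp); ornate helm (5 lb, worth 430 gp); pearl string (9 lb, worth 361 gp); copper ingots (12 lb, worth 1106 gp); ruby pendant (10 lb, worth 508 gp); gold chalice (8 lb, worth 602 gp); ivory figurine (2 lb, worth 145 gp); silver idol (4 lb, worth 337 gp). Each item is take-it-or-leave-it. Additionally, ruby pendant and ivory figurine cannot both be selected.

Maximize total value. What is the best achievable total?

Ranking by ratio (value/lb): copper ingots 92.17, ornate helm 86.00, silk tapestry 84.67, silver idol 84.25.
Silk tapestry + ornate helm + copper ingots uses 20 of the 20 lb and totals 1790.
Next best is copper ingots + gold chalice at 1708 (20 lb) — short by 82.

1790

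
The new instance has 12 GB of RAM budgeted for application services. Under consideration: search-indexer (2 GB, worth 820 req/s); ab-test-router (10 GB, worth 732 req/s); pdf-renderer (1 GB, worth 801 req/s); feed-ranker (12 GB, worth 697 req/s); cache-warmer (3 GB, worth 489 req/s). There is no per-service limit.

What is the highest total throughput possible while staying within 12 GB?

Density check — pdf-renderer 801.00, search-indexer 410.00, cache-warmer 163.00, ab-test-router 73.20 are the best per GB.
Best packing: 12×pdf-renderer — 12 GB, 9612 total.
That's the maximum — no swap from here does better than 9612.

9612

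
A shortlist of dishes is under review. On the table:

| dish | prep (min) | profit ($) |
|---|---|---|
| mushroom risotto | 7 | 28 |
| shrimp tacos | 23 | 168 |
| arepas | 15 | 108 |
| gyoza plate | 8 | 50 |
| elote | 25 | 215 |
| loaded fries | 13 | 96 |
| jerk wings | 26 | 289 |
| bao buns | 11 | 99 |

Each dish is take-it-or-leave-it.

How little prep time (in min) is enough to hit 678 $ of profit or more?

75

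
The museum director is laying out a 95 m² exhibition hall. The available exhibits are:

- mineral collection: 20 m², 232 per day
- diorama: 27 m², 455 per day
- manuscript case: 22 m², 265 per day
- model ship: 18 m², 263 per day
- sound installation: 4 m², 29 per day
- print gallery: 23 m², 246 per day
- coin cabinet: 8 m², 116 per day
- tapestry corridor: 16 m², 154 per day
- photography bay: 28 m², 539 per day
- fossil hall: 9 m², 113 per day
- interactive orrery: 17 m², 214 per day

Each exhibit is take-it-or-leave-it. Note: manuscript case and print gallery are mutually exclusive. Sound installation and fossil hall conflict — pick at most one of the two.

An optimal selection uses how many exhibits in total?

4

Optimal total is 1522.
diorama + manuscript case + model ship + photography bay hits 1522 at 95 m².
Every optimal selection uses 4 exhibits.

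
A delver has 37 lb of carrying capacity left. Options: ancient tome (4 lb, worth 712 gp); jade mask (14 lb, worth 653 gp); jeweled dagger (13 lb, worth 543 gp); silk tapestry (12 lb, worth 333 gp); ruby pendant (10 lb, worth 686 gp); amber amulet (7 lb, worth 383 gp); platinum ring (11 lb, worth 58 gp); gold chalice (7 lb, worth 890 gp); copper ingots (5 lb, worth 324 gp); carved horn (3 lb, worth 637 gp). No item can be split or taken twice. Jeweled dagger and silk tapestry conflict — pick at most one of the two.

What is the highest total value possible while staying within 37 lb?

By value per lb: carved horn 212.33, ancient tome 178.00, gold chalice 127.14, ruby pendant 68.60 lead.
Taking ancient tome + ruby pendant + amber amulet + gold chalice + copper ingots + carved horn: 36 lb used, 3632 in value.

3632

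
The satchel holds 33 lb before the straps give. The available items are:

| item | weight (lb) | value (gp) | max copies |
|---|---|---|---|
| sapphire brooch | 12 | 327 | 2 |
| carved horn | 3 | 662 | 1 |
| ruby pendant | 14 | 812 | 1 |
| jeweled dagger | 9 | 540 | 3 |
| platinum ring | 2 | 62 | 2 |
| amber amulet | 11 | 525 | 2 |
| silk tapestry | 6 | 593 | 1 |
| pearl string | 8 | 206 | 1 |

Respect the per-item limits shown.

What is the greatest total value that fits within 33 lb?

The ratio heuristic lands on carved horn + 2×jeweled dagger + 2×platinum ring + silk tapestry (2459) but leaves 2 lb idle.
The 13 lb tied up in jeweled dagger and 2×platinum ring is better spent on ruby pendant — total rises to 2607 (32 lb).
That's the maximum — no swap from here does better than 2607.

2607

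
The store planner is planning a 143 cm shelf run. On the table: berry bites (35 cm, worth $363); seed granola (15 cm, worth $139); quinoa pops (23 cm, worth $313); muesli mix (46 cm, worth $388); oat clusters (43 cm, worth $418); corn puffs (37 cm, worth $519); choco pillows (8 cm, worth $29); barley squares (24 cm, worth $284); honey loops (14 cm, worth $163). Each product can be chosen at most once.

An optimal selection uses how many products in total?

Optimal total is 1697.
One optimal bundle: quinoa pops + oat clusters + corn puffs + barley squares + honey loops (141 cm).
Every optimal selection uses 5 products.

5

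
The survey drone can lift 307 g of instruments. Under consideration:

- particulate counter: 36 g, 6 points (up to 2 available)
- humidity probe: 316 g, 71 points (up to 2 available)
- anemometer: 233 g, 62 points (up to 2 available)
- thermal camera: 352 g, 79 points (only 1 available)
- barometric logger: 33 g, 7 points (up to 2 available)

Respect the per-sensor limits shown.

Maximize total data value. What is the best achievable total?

76

Anemometer + 2×barometric logger uses 299 of the 307 g and totals 76.
Every other selection either busts 307 g or exceeds an availability limit or fails to beat 76.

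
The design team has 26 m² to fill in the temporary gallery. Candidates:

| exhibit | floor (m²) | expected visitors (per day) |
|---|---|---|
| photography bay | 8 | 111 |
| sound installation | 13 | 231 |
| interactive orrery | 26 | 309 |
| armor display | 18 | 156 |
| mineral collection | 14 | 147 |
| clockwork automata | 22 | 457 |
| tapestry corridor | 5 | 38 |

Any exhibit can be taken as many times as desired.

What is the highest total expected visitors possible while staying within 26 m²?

Filling by ratio: clockwork automata for 457, with 4 m² left unused.
Replace clockwork automata with 2×sound installation: the trade gains 5 net, giving 462 at 26 m².

462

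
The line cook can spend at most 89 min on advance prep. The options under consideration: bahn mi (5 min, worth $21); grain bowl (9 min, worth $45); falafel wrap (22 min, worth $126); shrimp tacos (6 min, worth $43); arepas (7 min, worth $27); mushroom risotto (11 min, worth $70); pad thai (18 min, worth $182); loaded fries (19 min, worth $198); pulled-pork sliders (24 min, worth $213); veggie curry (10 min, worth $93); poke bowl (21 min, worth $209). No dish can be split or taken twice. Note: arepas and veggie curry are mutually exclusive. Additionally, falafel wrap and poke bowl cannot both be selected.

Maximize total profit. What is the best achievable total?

By profit per min: loaded fries 10.42, pad thai 10.11, poke bowl 9.95 lead.
The ratio heuristic lands on shrimp tacos + mushroom risotto + pad thai + loaded fries + veggie curry + poke bowl (795) but leaves 4 min idle.
Replace mushroom risotto and veggie curry with pulled-pork sliders: the trade gains 50 net, giving 845 at 88 min.
Runner-up arepas + pad thai + loaded fries + pulled-pork sliders + poke bowl tops out at 829.

845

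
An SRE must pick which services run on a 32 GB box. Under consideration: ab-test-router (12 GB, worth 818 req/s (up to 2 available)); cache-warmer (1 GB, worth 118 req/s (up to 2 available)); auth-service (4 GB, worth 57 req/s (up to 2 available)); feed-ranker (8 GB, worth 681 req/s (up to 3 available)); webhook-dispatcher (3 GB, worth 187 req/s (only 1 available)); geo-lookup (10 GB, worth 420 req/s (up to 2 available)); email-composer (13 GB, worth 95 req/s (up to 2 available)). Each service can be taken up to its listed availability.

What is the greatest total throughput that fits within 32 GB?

2485

By throughput per GB: cache-warmer 118.00, feed-ranker 85.12, ab-test-router 68.17 lead.
Taking the top-ratio services first gives 2×cache-warmer + 3×feed-ranker + webhook-dispatcher for 2466 (29 GB).
Replace cache-warmer and feed-ranker with ab-test-router: the trade gains 19 net, giving 2485 at 32 GB.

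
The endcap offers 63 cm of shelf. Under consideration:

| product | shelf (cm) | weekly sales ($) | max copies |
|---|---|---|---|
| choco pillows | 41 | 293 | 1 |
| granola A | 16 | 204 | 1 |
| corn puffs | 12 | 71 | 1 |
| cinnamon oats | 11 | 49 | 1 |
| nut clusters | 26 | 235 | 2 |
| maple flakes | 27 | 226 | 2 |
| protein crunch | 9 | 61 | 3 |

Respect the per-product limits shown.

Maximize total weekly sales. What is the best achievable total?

571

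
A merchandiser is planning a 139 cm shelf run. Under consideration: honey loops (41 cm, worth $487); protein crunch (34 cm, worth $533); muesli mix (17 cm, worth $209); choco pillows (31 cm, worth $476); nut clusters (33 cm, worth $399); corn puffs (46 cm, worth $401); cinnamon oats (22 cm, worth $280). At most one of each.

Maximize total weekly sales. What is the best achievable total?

By weekly sales per cm: protein crunch 15.68, choco pillows 15.35, cinnamon oats 12.73 lead.
The ratio ordering already packs tightly: protein crunch + muesli mix + choco pillows + nut clusters + cinnamon oats, 137 cm, 1897.
Every other selection either busts 139 cm or fails to beat 1897.

1897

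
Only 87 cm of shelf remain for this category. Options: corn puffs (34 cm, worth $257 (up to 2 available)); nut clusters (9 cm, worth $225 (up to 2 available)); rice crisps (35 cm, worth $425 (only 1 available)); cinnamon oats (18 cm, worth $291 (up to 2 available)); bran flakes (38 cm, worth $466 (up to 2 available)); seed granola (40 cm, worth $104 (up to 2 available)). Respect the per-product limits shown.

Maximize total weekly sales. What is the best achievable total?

Filling by ratio: 2×nut clusters + 2×cinnamon oats for 1032, with 33 cm left unused.
Dropping nut clusters frees 9 cm; slotting in bran flakes (38 cm) lifts the total to 1273 at 83 cm.
Every other selection either busts 87 cm or exceeds an availability limit or fails to beat 1273.

1273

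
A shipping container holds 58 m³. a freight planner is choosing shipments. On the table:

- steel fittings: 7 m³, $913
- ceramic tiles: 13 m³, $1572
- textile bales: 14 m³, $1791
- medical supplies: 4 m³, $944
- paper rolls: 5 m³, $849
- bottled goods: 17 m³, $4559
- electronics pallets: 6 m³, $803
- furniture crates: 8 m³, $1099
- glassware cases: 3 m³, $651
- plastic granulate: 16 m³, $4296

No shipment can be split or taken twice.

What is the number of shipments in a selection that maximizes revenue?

Best achievable revenue is 13015.
steel fittings + medical supplies + paper rolls + bottled goods + electronics pallets + glassware cases + plastic granulate hits 13015 at 58 m³.
Any selection reaching 13015 contains exactly 7 shipments.

7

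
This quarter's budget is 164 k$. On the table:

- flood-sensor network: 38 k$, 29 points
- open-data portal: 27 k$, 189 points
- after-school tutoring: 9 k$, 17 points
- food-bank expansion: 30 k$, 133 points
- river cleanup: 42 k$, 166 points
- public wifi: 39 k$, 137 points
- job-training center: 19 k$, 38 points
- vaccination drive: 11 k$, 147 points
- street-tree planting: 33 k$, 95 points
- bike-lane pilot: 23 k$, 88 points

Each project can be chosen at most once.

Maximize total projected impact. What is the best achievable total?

789

Ranking by ratio (projected impact/k$): vaccination drive 13.36, open-data portal 7.00, food-bank expansion 4.43, river cleanup 3.95.
The ratio heuristic lands on open-data portal + after-school tutoring + food-bank expansion + river cleanup + job-training center + vaccination drive + bike-lane pilot (778) but leaves 3 k$ idle.
Replace job-training center and bike-lane pilot with public wifi: the trade gains 11 net, giving 789 at 158 k$.
Open-data portal + food-bank expansion + public wifi + vaccination drive + street-tree planting + bike-lane pilot (163 k$) also reaches 789 — a tie, but nothing goes higher.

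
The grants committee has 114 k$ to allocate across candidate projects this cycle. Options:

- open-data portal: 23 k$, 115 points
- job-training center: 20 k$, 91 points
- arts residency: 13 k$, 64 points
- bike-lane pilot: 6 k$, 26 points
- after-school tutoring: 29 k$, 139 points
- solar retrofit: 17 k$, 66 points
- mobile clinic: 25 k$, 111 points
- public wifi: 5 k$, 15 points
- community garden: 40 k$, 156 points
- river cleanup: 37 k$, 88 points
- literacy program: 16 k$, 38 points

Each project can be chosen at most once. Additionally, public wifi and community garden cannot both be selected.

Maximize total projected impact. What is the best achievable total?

522

A density-first pass picks open-data portal + job-training center + arts residency + after-school tutoring + mobile clinic — 520 at 110 k$.
The 13 k$ tied up in arts residency is better spent on solar retrofit — total rises to 522 (114 k$).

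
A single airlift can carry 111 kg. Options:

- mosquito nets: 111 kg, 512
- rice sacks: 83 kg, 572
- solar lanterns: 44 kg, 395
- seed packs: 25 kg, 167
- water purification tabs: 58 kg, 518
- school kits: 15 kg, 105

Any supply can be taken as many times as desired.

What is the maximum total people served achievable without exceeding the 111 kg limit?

913

Taking the top-ratio supplies first gives 2×solar lanterns + school kits for 895 (103 kg).
Dropping solar lanterns and school kits frees 59 kg; slotting in water purification tabs (58 kg) lifts the total to 913 at 102 kg.
Every other selection either busts 111 kg or fails to beat 913.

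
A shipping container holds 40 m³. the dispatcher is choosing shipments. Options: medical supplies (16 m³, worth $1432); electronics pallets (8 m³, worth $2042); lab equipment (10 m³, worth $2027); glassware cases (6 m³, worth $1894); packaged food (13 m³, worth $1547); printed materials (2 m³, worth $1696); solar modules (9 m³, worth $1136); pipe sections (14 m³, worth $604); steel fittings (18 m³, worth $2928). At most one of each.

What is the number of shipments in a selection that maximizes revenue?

5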